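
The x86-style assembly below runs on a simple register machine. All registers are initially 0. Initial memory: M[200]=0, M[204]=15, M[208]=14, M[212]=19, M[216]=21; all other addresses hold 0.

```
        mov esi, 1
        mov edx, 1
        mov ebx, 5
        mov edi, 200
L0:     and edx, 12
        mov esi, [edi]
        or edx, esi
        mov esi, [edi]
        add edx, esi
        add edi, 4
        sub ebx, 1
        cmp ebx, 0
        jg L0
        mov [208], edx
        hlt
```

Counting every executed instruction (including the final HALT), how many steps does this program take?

51

after mov esi, 1: esi=1
after mov edx, 1: edx=1
after mov ebx, 5: ebx=5
after mov edi, 200: edi=200
after and edx, 12: edx=1&12=0
after mov esi, [edi]: esi=M[200]=0
after or edx, esi: edx=0|0=0
after mov esi, [edi]: esi=M[200]=0
after add edx, esi: edx=0+0=0
after add edi, 4: edi=200+4=204
after sub ebx, 1: ebx=5-1=4
cmp ebx, 0  (cmp 4,0)
jg L0: taken
after and edx, 12: edx=0&12=0
after mov esi, [edi]: esi=M[204]=15
after or edx, esi: edx=0|15=15
after mov esi, [edi]: esi=M[204]=15
after add edx, esi: edx=15+15=30
after add edi, 4: edi=204+4=208
after sub ebx, 1: ebx=4-1=3
cmp ebx, 0  (cmp 3,0)
jg L0: taken
after and edx, 12: edx=30&12=12
after mov esi, [edi]: esi=M[208]=14
after or edx, esi: edx=12|14=14
after mov esi, [edi]: esi=M[208]=14
after add edx, esi: edx=14+14=28
after add edi, 4: edi=208+4=212
after sub ebx, 1: ebx=3-1=2
cmp ebx, 0  (cmp 2,0)
jg L0: taken
after and edx, 12: edx=28&12=12
after mov esi, [edi]: esi=M[212]=19
after or edx, esi: edx=12|19=31
after mov esi, [edi]: esi=M[212]=19
after add edx, esi: edx=31+19=50
after add edi, 4: edi=212+4=216
after sub ebx, 1: ebx=2-1=1
cmp ebx, 0  (cmp 1,0)
jg L0: taken
after and edx, 12: edx=50&12=0
after mov esi, [edi]: esi=M[216]=21
after or edx, esi: edx=0|21=21
after mov esi, [edi]: esi=M[216]=21
after add edx, esi: edx=21+21=42
after add edi, 4: edi=216+4=220
after sub ebx, 1: ebx=1-1=0
cmp ebx, 0  (cmp 0,0)
jg L0: not taken
mov [208], edx → M[208]=42
halt.
Total executed instructions: 51.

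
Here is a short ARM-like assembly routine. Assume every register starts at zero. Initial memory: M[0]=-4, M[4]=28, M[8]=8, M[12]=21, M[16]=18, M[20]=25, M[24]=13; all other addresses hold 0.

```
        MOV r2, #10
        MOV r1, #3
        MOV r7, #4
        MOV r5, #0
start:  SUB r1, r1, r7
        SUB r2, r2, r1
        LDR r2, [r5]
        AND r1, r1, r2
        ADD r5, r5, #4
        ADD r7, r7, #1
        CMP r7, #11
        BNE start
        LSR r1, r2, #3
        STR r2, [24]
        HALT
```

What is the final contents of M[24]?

13

after MOV r2, #10: r2=10
after MOV r1, #3: r1=3
after MOV r7, #4: r7=4
after MOV r5, #0: r5=0
after SUB r1, r1, r7: r1=3-4=-1
after SUB r2, r2, r1: r2=10-(-1)=11
after LDR r2, [r5]: r2=M[0]=-4
after AND r1, r1, r2: r1=(-1)&(-4)=-4
after ADD r5, r5, #4: r5=0+4=4
after ADD r7, r7, #1: r7=4+1=5
CMP r7, #11  (cmp 5,11)
BNE start: taken
after SUB r1, r1, r7: r1=(-4)-5=-9
after SUB r2, r2, r1: r2=(-4)-(-9)=5
after LDR r2, [r5]: r2=M[4]=28
after AND r1, r1, r2: r1=(-9)&28=20
after ADD r5, r5, #4: r5=4+4=8
after ADD r7, r7, #1: r7=5+1=6
CMP r7, #11  (cmp 6,11)
BNE start: taken
after SUB r1, r1, r7: r1=20-6=14
after SUB r2, r2, r1: r2=28-14=14
after LDR r2, [r5]: r2=M[8]=8
after AND r1, r1, r2: r1=14&8=8
after ADD r5, r5, #4: r5=8+4=12
after ADD r7, r7, #1: r7=6+1=7
CMP r7, #11  (cmp 7,11)
BNE start: taken
after SUB r1, r1, r7: r1=8-7=1
after SUB r2, r2, r1: r2=8-1=7
after LDR r2, [r5]: r2=M[12]=21
after AND r1, r1, r2: r1=1&21=1
after ADD r5, r5, #4: r5=12+4=16
after ADD r7, r7, #1: r7=7+1=8
CMP r7, #11  (cmp 8,11)
BNE start: taken
after SUB r1, r1, r7: r1=1-8=-7
after SUB r2, r2, r1: r2=21-(-7)=28
after LDR r2, [r5]: r2=M[16]=18
after AND r1, r1, r2: r1=(-7)&18=16
after ADD r5, r5, #4: r5=16+4=20
after ADD r7, r7, #1: r7=8+1=9
CMP r7, #11  (cmp 9,11)
BNE start: taken
after SUB r1, r1, r7: r1=16-9=7
after SUB r2, r2, r1: r2=18-7=11
after LDR r2, [r5]: r2=M[20]=25
after AND r1, r1, r2: r1=7&25=1
after ADD r5, r5, #4: r5=20+4=24
after ADD r7, r7, #1: r7=9+1=10
CMP r7, #11  (cmp 10,11)
BNE start: taken
after SUB r1, r1, r7: r1=1-10=-9
after SUB r2, r2, r1: r2=25-(-9)=34
after LDR r2, [r5]: r2=M[24]=13
after AND r1, r1, r2: r1=(-9)&13=5
after ADD r5, r5, #4: r5=24+4=28
after ADD r7, r7, #1: r7=10+1=11
CMP r7, #11  (cmp 11,11)
BNE start: not taken
after LSR r1, r2, #3: r1=13>>3=1
STR r2, [24] → M[24]=13
halt.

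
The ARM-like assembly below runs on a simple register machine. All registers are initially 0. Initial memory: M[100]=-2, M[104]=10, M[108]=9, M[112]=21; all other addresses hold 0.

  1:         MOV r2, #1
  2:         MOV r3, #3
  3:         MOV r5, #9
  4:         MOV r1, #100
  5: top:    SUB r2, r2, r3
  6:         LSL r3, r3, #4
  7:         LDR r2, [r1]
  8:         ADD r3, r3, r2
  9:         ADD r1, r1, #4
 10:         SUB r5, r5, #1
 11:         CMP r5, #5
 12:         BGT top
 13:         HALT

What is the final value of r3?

after MOV r2, #1: r2=1
after MOV r3, #3: r3=3
after MOV r5, #9: r5=9
after MOV r1, #100: r1=100
after SUB r2, r2, r3: r2=1-3=-2
after LSL r3, r3, #4: r3=3<<4=48
after LDR r2, [r1]: r2=M[100]=-2
after ADD r3, r3, r2: r3=48+(-2)=46
after ADD r1, r1, #4: r1=100+4=104
after SUB r5, r5, #1: r5=9-1=8
CMP r5, #5  (cmp 8,5)
BGT top: taken
after SUB r2, r2, r3: r2=(-2)-46=-48
after LSL r3, r3, #4: r3=46<<4=736
after LDR r2, [r1]: r2=M[104]=10
after ADD r3, r3, r2: r3=736+10=746
after ADD r1, r1, #4: r1=104+4=108
after SUB r5, r5, #1: r5=8-1=7
CMP r5, #5  (cmp 7,5)
BGT top: taken
after SUB r2, r2, r3: r2=10-746=-736
after LSL r3, r3, #4: r3=746<<4=11936
after LDR r2, [r1]: r2=M[108]=9
after ADD r3, r3, r2: r3=11936+9=11945
after ADD r1, r1, #4: r1=108+4=112
after SUB r5, r5, #1: r5=7-1=6
CMP r5, #5  (cmp 6,5)
BGT top: taken
after SUB r2, r2, r3: r2=9-11945=-11936
after LSL r3, r3, #4: r3=11945<<4=191120
after LDR r2, [r1]: r2=M[112]=21
after ADD r3, r3, r2: r3=191120+21=191141
after ADD r1, r1, #4: r1=112+4=116
after SUB r5, r5, #1: r5=6-1=5
CMP r5, #5  (cmp 5,5)
BGT top: not taken
halt.

191141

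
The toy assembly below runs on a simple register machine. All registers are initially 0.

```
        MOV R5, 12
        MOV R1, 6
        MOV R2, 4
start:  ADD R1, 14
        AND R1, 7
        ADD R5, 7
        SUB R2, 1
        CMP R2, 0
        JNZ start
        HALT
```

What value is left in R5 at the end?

40

R5=12
R1=6
R2=4
R1=6+14=20
R1=20&7=4
R5=12+7=19
R2=4-1=3
CMP R2, 0  (cmp 3,0)
JNZ start: taken
R1=4+14=18
R1=18&7=2
R5=19+7=26
R2=3-1=2
CMP R2, 0  (cmp 2,0)
JNZ start: taken
R1=2+14=16
R1=16&7=0
R5=26+7=33
R2=2-1=1
CMP R2, 0  (cmp 1,0)
JNZ start: taken
R1=0+14=14
R1=14&7=6
R5=33+7=40
R2=1-1=0
CMP R2, 0  (cmp 0,0)
JNZ start: not taken
halt.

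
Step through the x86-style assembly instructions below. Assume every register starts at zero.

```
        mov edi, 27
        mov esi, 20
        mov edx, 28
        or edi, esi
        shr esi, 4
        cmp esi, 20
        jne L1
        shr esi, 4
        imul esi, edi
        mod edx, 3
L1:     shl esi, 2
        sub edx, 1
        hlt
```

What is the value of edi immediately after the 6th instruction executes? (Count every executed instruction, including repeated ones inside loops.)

after mov edi, 27: edi=27
after mov esi, 20: esi=20
after mov edx, 28: edx=28
after or edi, esi: edi=27|20=31
after shr esi, 4: esi=20>>4=1
cmp esi, 20  (cmp 1,20)
After step 6: edi = 31.

31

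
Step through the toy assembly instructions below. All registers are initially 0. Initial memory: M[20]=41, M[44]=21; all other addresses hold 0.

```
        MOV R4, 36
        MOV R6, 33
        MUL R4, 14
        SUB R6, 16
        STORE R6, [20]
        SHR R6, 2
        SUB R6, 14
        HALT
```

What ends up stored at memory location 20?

R4=36
R6=33
R4=36*14=504
R6=33-16=17
STORE R6, [20] → M[20]=17
R6=17>>2=4
R6=4-14=-10
halt.

17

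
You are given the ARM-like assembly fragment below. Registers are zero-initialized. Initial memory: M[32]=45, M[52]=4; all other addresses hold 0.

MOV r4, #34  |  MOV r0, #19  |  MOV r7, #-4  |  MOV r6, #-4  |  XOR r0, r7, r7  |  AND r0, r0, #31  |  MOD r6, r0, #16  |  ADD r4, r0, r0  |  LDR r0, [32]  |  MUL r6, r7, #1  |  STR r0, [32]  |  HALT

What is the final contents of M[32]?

45

MOV r4, #34 → r4=34
MOV r0, #19 → r0=19
MOV r7, #-4 → r7=-4
MOV r6, #-4 → r6=-4
XOR r0, r7, r7 → r0=(-4)^(-4)=0
AND r0, r0, #31 → r0=0&31=0
MOD r6, r0, #16 → r6=0%16=0
ADD r4, r0, r0 → r4=0+0=0
LDR r0, [32] → r0=M[32]=45
MUL r6, r7, #1 → r6=(-4)*1=-4
STR r0, [32] → M[32]=45
halt.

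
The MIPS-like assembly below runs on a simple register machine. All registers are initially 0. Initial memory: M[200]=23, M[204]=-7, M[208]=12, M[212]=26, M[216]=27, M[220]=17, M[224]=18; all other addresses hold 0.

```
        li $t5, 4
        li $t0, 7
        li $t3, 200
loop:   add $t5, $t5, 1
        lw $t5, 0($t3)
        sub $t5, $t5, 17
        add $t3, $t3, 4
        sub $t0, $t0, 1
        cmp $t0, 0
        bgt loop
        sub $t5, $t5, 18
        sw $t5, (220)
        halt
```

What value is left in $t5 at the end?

-17

li $t5, 4 → $t5=4
li $t0, 7 → $t0=7
li $t3, 200 → $t3=200
add $t5, $t5, 1 → $t5=4+1=5
lw $t5, 0($t3) → $t5=M[200]=23
sub $t5, $t5, 17 → $t5=23-17=6
add $t3, $t3, 4 → $t3=200+4=204
sub $t0, $t0, 1 → $t0=7-1=6
cmp $t0, 0  (cmp 6,0)
bgt loop: taken
add $t5, $t5, 1 → $t5=6+1=7
lw $t5, 0($t3) → $t5=M[204]=-7
sub $t5, $t5, 17 → $t5=(-7)-17=-24
add $t3, $t3, 4 → $t3=204+4=208
sub $t0, $t0, 1 → $t0=6-1=5
cmp $t0, 0  (cmp 5,0)
bgt loop: taken
add $t5, $t5, 1 → $t5=(-24)+1=-23
lw $t5, 0($t3) → $t5=M[208]=12
sub $t5, $t5, 17 → $t5=12-17=-5
add $t3, $t3, 4 → $t3=208+4=212
sub $t0, $t0, 1 → $t0=5-1=4
cmp $t0, 0  (cmp 4,0)
bgt loop: taken
add $t5, $t5, 1 → $t5=(-5)+1=-4
lw $t5, 0($t3) → $t5=M[212]=26
sub $t5, $t5, 17 → $t5=26-17=9
add $t3, $t3, 4 → $t3=212+4=216
sub $t0, $t0, 1 → $t0=4-1=3
cmp $t0, 0  (cmp 3,0)
bgt loop: taken
add $t5, $t5, 1 → $t5=9+1=10
lw $t5, 0($t3) → $t5=M[216]=27
sub $t5, $t5, 17 → $t5=27-17=10
add $t3, $t3, 4 → $t3=216+4=220
sub $t0, $t0, 1 → $t0=3-1=2
cmp $t0, 0  (cmp 2,0)
bgt loop: taken
add $t5, $t5, 1 → $t5=10+1=11
lw $t5, 0($t3) → $t5=M[220]=17
sub $t5, $t5, 17 → $t5=17-17=0
add $t3, $t3, 4 → $t3=220+4=224
sub $t0, $t0, 1 → $t0=2-1=1
cmp $t0, 0  (cmp 1,0)
bgt loop: taken
add $t5, $t5, 1 → $t5=0+1=1
lw $t5, 0($t3) → $t5=M[224]=18
sub $t5, $t5, 17 → $t5=18-17=1
add $t3, $t3, 4 → $t3=224+4=228
sub $t0, $t0, 1 → $t0=1-1=0
cmp $t0, 0  (cmp 0,0)
bgt loop: not taken
sub $t5, $t5, 18 → $t5=1-18=-17
sw $t5, (220) → M[220]=-17
halt.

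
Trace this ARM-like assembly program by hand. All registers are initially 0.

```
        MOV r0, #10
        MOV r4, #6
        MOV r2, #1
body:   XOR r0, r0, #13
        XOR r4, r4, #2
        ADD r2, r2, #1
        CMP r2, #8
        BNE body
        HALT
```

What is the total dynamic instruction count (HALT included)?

r0=10
r4=6
r2=1
r0=10^13=7
r4=6^2=4
r2=1+1=2
CMP r2, #8  (cmp 2,8)
BNE body: taken
r0=7^13=10
r4=4^2=6
r2=2+1=3
CMP r2, #8  (cmp 3,8)
BNE body: taken
r0=10^13=7
r4=6^2=4
r2=3+1=4
CMP r2, #8  (cmp 4,8)
BNE body: taken
r0=7^13=10
r4=4^2=6
r2=4+1=5
CMP r2, #8  (cmp 5,8)
BNE body: taken
r0=10^13=7
r4=6^2=4
r2=5+1=6
CMP r2, #8  (cmp 6,8)
BNE body: taken
r0=7^13=10
r4=4^2=6
r2=6+1=7
CMP r2, #8  (cmp 7,8)
BNE body: taken
r0=10^13=7
r4=6^2=4
r2=7+1=8
CMP r2, #8  (cmp 8,8)
BNE body: not taken
halt.
Total executed instructions: 39.

39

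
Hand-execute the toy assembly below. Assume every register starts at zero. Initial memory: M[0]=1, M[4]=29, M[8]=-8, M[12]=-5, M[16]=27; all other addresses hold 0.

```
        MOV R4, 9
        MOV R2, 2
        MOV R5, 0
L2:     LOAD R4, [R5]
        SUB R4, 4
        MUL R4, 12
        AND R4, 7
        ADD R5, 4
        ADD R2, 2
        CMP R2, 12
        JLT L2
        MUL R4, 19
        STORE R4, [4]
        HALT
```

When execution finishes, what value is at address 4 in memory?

after MOV R4, 9: R4=9
after MOV R2, 2: R2=2
after MOV R5, 0: R5=0
after LOAD R4, [R5]: R4=M[0]=1
after SUB R4, 4: R4=1-4=-3
after MUL R4, 12: R4=(-3)*12=-36
after AND R4, 7: R4=(-36)&7=4
after ADD R5, 4: R5=0+4=4
after ADD R2, 2: R2=2+2=4
CMP R2, 12  (cmp 4,12)
JLT L2: taken
after LOAD R4, [R5]: R4=M[4]=29
after SUB R4, 4: R4=29-4=25
after MUL R4, 12: R4=25*12=300
after AND R4, 7: R4=300&7=4
after ADD R5, 4: R5=4+4=8
after ADD R2, 2: R2=4+2=6
CMP R2, 12  (cmp 6,12)
JLT L2: taken
after LOAD R4, [R5]: R4=M[8]=-8
after SUB R4, 4: R4=(-8)-4=-12
after MUL R4, 12: R4=(-12)*12=-144
after AND R4, 7: R4=(-144)&7=0
after ADD R5, 4: R5=8+4=12
after ADD R2, 2: R2=6+2=8
CMP R2, 12  (cmp 8,12)
JLT L2: taken
after LOAD R4, [R5]: R4=M[12]=-5
after SUB R4, 4: R4=(-5)-4=-9
after MUL R4, 12: R4=(-9)*12=-108
after AND R4, 7: R4=(-108)&7=4
after ADD R5, 4: R5=12+4=16
after ADD R2, 2: R2=8+2=10
CMP R2, 12  (cmp 10,12)
JLT L2: taken
after LOAD R4, [R5]: R4=M[16]=27
after SUB R4, 4: R4=27-4=23
after MUL R4, 12: R4=23*12=276
after AND R4, 7: R4=276&7=4
after ADD R5, 4: R5=16+4=20
after ADD R2, 2: R2=10+2=12
CMP R2, 12  (cmp 12,12)
JLT L2: not taken
after MUL R4, 19: R4=4*19=76
STORE R4, [4] → M[4]=76
halt.

76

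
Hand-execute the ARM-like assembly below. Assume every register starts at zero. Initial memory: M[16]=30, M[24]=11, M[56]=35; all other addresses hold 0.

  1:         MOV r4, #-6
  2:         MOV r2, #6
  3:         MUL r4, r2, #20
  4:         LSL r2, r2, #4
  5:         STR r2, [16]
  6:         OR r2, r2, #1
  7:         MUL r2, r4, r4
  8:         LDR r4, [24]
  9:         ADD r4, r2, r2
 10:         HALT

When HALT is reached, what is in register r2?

14400

after MOV r4, #-6: r4=-6
after MOV r2, #6: r2=6
after MUL r4, r2, #20: r4=6*20=120
after LSL r2, r2, #4: r2=6<<4=96
STR r2, [16] → M[16]=96
after OR r2, r2, #1: r2=96|1=97
after MUL r2, r4, r4: r2=120*120=14400
after LDR r4, [24]: r4=M[24]=11
after ADD r4, r2, r2: r4=14400+14400=28800
halt.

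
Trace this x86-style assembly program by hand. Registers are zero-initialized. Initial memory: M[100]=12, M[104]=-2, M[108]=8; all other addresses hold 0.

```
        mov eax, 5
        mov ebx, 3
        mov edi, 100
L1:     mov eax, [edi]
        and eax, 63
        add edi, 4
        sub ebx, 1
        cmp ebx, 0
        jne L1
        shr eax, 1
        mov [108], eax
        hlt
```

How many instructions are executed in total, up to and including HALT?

mov eax, 5 → eax=5
mov ebx, 3 → ebx=3
mov edi, 100 → edi=100
mov eax, [edi] → eax=M[100]=12
and eax, 63 → eax=12&63=12
add edi, 4 → edi=100+4=104
sub ebx, 1 → ebx=3-1=2
cmp ebx, 0  (cmp 2,0)
jne L1: taken
mov eax, [edi] → eax=M[104]=-2
and eax, 63 → eax=(-2)&63=62
add edi, 4 → edi=104+4=108
sub ebx, 1 → ebx=2-1=1
cmp ebx, 0  (cmp 1,0)
jne L1: taken
mov eax, [edi] → eax=M[108]=8
and eax, 63 → eax=8&63=8
add edi, 4 → edi=108+4=112
sub ebx, 1 → ebx=1-1=0
cmp ebx, 0  (cmp 0,0)
jne L1: not taken
shr eax, 1 → eax=8>>1=4
mov [108], eax → M[108]=4
halt.
Total executed instructions: 24.

24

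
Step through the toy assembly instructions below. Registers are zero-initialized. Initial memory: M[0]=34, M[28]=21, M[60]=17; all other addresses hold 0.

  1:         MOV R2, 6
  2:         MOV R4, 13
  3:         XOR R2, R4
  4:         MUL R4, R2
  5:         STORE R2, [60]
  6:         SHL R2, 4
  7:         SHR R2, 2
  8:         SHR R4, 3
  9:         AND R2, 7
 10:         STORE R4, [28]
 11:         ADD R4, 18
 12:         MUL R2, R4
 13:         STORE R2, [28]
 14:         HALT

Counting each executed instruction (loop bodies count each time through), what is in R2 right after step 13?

140

after MOV R2, 6: R2=6
after MOV R4, 13: R4=13
after XOR R2, R4: R2=6^13=11
after MUL R4, R2: R4=13*11=143
STORE R2, [60] → M[60]=11
after SHL R2, 4: R2=11<<4=176
after SHR R2, 2: R2=176>>2=44
after SHR R4, 3: R4=143>>3=17
after AND R2, 7: R2=44&7=4
STORE R4, [28] → M[28]=17
after ADD R4, 18: R4=17+18=35
after MUL R2, R4: R2=4*35=140
STORE R2, [28] → M[28]=140
After step 13: R2 = 140.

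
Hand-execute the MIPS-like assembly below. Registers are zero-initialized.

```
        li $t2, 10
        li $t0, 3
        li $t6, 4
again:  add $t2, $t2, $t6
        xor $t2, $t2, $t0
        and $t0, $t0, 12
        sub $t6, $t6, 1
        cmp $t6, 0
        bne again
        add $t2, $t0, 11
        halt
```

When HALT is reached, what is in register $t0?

0

$t2=10
$t0=3
$t6=4
$t2=10+4=14
$t2=14^3=13
$t0=3&12=0
$t6=4-1=3
cmp $t6, 0  (cmp 3,0)
bne again: taken
$t2=13+3=16
$t2=16^0=16
$t0=0&12=0
$t6=3-1=2
cmp $t6, 0  (cmp 2,0)
bne again: taken
$t2=16+2=18
$t2=18^0=18
$t0=0&12=0
$t6=2-1=1
cmp $t6, 0  (cmp 1,0)
bne again: taken
$t2=18+1=19
$t2=19^0=19
$t0=0&12=0
$t6=1-1=0
cmp $t6, 0  (cmp 0,0)
bne again: not taken
$t2=0+11=11
halt.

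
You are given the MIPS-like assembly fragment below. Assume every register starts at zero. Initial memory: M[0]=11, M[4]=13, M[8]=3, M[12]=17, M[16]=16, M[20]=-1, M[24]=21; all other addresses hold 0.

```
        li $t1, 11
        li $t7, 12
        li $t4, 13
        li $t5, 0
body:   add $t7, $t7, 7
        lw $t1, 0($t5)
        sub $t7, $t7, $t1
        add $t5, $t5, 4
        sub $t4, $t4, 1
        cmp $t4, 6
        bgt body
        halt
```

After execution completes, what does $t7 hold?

-19

$t1=11
$t7=12
$t4=13
$t5=0
$t7=12+7=19
$t1=M[0]=11
$t7=19-11=8
$t5=0+4=4
$t4=13-1=12
cmp $t4, 6  (cmp 12,6)
bgt body: taken
$t7=8+7=15
$t1=M[4]=13
$t7=15-13=2
$t5=4+4=8
$t4=12-1=11
cmp $t4, 6  (cmp 11,6)
bgt body: taken
$t7=2+7=9
$t1=M[8]=3
$t7=9-3=6
$t5=8+4=12
$t4=11-1=10
cmp $t4, 6  (cmp 10,6)
bgt body: taken
$t7=6+7=13
$t1=M[12]=17
$t7=13-17=-4
$t5=12+4=16
$t4=10-1=9
cmp $t4, 6  (cmp 9,6)
bgt body: taken
$t7=(-4)+7=3
$t1=M[16]=16
$t7=3-16=-13
$t5=16+4=20
$t4=9-1=8
cmp $t4, 6  (cmp 8,6)
bgt body: taken
$t7=(-13)+7=-6
$t1=M[20]=-1
$t7=(-6)-(-1)=-5
$t5=20+4=24
$t4=8-1=7
cmp $t4, 6  (cmp 7,6)
bgt body: taken
$t7=(-5)+7=2
$t1=M[24]=21
$t7=2-21=-19
$t5=24+4=28
$t4=7-1=6
cmp $t4, 6  (cmp 6,6)
bgt body: not taken
halt.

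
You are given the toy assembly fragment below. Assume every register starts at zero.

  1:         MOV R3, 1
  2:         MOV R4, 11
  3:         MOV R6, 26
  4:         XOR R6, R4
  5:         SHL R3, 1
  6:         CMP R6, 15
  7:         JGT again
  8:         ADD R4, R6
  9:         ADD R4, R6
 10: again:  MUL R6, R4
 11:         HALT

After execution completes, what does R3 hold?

2

R3=1
R4=11
R6=26
R6=26^11=17
R3=1<<1=2
CMP R6, 15  (cmp 17,15)
JGT again: taken
R6=17*11=187
halt.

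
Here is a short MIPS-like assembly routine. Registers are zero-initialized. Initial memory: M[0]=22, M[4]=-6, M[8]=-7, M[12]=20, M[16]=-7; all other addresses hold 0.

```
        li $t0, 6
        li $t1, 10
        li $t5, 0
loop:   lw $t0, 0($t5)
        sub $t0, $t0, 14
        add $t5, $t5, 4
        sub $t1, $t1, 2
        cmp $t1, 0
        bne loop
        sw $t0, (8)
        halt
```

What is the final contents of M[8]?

-21

$t0=6
$t1=10
$t5=0
$t0=M[0]=22
$t0=22-14=8
$t5=0+4=4
$t1=10-2=8
cmp $t1, 0  (cmp 8,0)
bne loop: taken
$t0=M[4]=-6
$t0=(-6)-14=-20
$t5=4+4=8
$t1=8-2=6
cmp $t1, 0  (cmp 6,0)
bne loop: taken
$t0=M[8]=-7
$t0=(-7)-14=-21
$t5=8+4=12
$t1=6-2=4
cmp $t1, 0  (cmp 4,0)
bne loop: taken
$t0=M[12]=20
$t0=20-14=6
$t5=12+4=16
$t1=4-2=2
cmp $t1, 0  (cmp 2,0)
bne loop: taken
$t0=M[16]=-7
$t0=(-7)-14=-21
$t5=16+4=20
$t1=2-2=0
cmp $t1, 0  (cmp 0,0)
bne loop: not taken
sw $t0, (8) → M[8]=-21
halt.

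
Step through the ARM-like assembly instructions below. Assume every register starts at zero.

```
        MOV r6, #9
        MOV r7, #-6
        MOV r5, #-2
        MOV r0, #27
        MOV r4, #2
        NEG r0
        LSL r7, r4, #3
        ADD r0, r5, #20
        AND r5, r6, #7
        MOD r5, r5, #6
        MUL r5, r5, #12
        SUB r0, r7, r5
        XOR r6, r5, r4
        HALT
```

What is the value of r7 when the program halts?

16

after MOV r6, #9: r6=9
after MOV r7, #-6: r7=-6
after MOV r5, #-2: r5=-2
after MOV r0, #27: r0=27
after MOV r4, #2: r4=2
after NEG r0: r0=-(27)=-27
after LSL r7, r4, #3: r7=2<<3=16
after ADD r0, r5, #20: r0=(-2)+20=18
after AND r5, r6, #7: r5=9&7=1
after MOD r5, r5, #6: r5=1%6=1
after MUL r5, r5, #12: r5=1*12=12
after SUB r0, r7, r5: r0=16-12=4
after XOR r6, r5, r4: r6=12^2=14
halt.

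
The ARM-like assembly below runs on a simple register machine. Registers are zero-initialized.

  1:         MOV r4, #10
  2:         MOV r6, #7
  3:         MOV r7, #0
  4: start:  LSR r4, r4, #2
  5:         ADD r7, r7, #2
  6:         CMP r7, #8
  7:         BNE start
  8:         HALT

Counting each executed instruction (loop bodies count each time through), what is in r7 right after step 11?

4

after MOV r4, #10: r4=10
after MOV r6, #7: r6=7
after MOV r7, #0: r7=0
after LSR r4, r4, #2: r4=10>>2=2
after ADD r7, r7, #2: r7=0+2=2
CMP r7, #8  (cmp 2,8)
BNE start: taken
after LSR r4, r4, #2: r4=2>>2=0
after ADD r7, r7, #2: r7=2+2=4
CMP r7, #8  (cmp 4,8)
BNE start: taken
After step 11: r7 = 4.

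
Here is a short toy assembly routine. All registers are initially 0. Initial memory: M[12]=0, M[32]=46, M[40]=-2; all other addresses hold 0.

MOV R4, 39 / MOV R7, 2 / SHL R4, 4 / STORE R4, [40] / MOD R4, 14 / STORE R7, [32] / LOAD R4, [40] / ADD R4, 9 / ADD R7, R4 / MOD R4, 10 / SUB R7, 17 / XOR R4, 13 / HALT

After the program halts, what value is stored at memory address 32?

after MOV R4, 39: R4=39
after MOV R7, 2: R7=2
after SHL R4, 4: R4=39<<4=624
STORE R4, [40] → M[40]=624
after MOD R4, 14: R4=624%14=8
STORE R7, [32] → M[32]=2
after LOAD R4, [40]: R4=M[40]=624
after ADD R4, 9: R4=624+9=633
after ADD R7, R4: R7=2+633=635
after MOD R4, 10: R4=633%10=3
after SUB R7, 17: R7=635-17=618
after XOR R4, 13: R4=3^13=14
halt.

2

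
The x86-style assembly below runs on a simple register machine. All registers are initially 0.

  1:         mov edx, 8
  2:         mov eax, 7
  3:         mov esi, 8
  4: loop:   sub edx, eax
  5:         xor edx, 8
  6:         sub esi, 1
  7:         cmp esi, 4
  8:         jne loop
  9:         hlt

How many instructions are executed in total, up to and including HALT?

24

edx=8
eax=7
esi=8
edx=8-7=1
edx=1^8=9
esi=8-1=7
cmp esi, 4  (cmp 7,4)
jne loop: taken
edx=9-7=2
edx=2^8=10
esi=7-1=6
cmp esi, 4  (cmp 6,4)
jne loop: taken
edx=10-7=3
edx=3^8=11
esi=6-1=5
cmp esi, 4  (cmp 5,4)
jne loop: taken
edx=11-7=4
edx=4^8=12
esi=5-1=4
cmp esi, 4  (cmp 4,4)
jne loop: not taken
halt.
Total executed instructions: 24.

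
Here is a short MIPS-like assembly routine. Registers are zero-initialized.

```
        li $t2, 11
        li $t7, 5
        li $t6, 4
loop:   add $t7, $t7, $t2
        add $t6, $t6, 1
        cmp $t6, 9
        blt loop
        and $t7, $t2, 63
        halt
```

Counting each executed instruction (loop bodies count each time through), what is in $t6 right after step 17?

$t2=11
$t7=5
$t6=4
$t7=5+11=16
$t6=4+1=5
cmp $t6, 9  (cmp 5,9)
blt loop: taken
$t7=16+11=27
$t6=5+1=6
cmp $t6, 9  (cmp 6,9)
blt loop: taken
$t7=27+11=38
$t6=6+1=7
cmp $t6, 9  (cmp 7,9)
blt loop: taken
$t7=38+11=49
$t6=7+1=8
After step 17: $t6 = 8.

8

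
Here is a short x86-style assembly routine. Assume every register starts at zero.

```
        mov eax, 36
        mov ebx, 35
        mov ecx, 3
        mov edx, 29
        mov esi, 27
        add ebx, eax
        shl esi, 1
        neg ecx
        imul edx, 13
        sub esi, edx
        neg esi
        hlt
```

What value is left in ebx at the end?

eax=36
ebx=35
ecx=3
edx=29
esi=27
ebx=35+36=71
esi=27<<1=54
ecx=-(3)=-3
edx=29*13=377
esi=54-377=-323
esi=-(-323)=323
halt.

71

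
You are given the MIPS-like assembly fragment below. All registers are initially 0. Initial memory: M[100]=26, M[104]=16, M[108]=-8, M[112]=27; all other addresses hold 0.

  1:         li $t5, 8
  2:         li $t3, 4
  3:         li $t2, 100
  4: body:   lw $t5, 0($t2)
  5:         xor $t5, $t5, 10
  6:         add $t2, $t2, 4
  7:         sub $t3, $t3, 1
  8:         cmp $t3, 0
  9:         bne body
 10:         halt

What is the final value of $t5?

li $t5, 8 → $t5=8
li $t3, 4 → $t3=4
li $t2, 100 → $t2=100
lw $t5, 0($t2) → $t5=M[100]=26
xor $t5, $t5, 10 → $t5=26^10=16
add $t2, $t2, 4 → $t2=100+4=104
sub $t3, $t3, 1 → $t3=4-1=3
cmp $t3, 0  (cmp 3,0)
bne body: taken
lw $t5, 0($t2) → $t5=M[104]=16
xor $t5, $t5, 10 → $t5=16^10=26
add $t2, $t2, 4 → $t2=104+4=108
sub $t3, $t3, 1 → $t3=3-1=2
cmp $t3, 0  (cmp 2,0)
bne body: taken
lw $t5, 0($t2) → $t5=M[108]=-8
xor $t5, $t5, 10 → $t5=(-8)^10=-14
add $t2, $t2, 4 → $t2=108+4=112
sub $t3, $t3, 1 → $t3=2-1=1
cmp $t3, 0  (cmp 1,0)
bne body: taken
lw $t5, 0($t2) → $t5=M[112]=27
xor $t5, $t5, 10 → $t5=27^10=17
add $t2, $t2, 4 → $t2=112+4=116
sub $t3, $t3, 1 → $t3=1-1=0
cmp $t3, 0  (cmp 0,0)
bne body: not taken
halt.

17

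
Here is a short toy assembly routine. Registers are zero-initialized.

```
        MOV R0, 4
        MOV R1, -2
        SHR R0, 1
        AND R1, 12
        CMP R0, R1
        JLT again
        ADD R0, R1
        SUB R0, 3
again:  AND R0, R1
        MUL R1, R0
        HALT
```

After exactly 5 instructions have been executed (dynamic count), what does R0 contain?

2

after MOV R0, 4: R0=4
after MOV R1, -2: R1=-2
after SHR R0, 1: R0=4>>1=2
after AND R1, 12: R1=(-2)&12=12
CMP R0, R1  (cmp 2,12)
After step 5: R0 = 2.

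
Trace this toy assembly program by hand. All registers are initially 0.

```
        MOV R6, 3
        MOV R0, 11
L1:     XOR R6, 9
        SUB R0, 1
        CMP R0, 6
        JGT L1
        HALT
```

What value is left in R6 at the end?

10

after MOV R6, 3: R6=3
after MOV R0, 11: R0=11
after XOR R6, 9: R6=3^9=10
after SUB R0, 1: R0=11-1=10
CMP R0, 6  (cmp 10,6)
JGT L1: taken
after XOR R6, 9: R6=10^9=3
after SUB R0, 1: R0=10-1=9
CMP R0, 6  (cmp 9,6)
JGT L1: taken
after XOR R6, 9: R6=3^9=10
after SUB R0, 1: R0=9-1=8
CMP R0, 6  (cmp 8,6)
JGT L1: taken
after XOR R6, 9: R6=10^9=3
after SUB R0, 1: R0=8-1=7
CMP R0, 6  (cmp 7,6)
JGT L1: taken
after XOR R6, 9: R6=3^9=10
after SUB R0, 1: R0=7-1=6
CMP R0, 6  (cmp 6,6)
JGT L1: not taken
halt.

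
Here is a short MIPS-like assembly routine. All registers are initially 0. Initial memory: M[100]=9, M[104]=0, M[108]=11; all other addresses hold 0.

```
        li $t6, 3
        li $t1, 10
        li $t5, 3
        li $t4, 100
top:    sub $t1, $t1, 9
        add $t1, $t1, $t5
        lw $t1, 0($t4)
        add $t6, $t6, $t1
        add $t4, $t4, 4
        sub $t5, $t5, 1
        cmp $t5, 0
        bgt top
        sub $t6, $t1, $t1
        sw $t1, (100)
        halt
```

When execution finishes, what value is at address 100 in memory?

11

after li $t6, 3: $t6=3
after li $t1, 10: $t1=10
after li $t5, 3: $t5=3
after li $t4, 100: $t4=100
after sub $t1, $t1, 9: $t1=10-9=1
after add $t1, $t1, $t5: $t1=1+3=4
after lw $t1, 0($t4): $t1=M[100]=9
after add $t6, $t6, $t1: $t6=3+9=12
after add $t4, $t4, 4: $t4=100+4=104
after sub $t5, $t5, 1: $t5=3-1=2
cmp $t5, 0  (cmp 2,0)
bgt top: taken
after sub $t1, $t1, 9: $t1=9-9=0
after add $t1, $t1, $t5: $t1=0+2=2
after lw $t1, 0($t4): $t1=M[104]=0
after add $t6, $t6, $t1: $t6=12+0=12
after add $t4, $t4, 4: $t4=104+4=108
after sub $t5, $t5, 1: $t5=2-1=1
cmp $t5, 0  (cmp 1,0)
bgt top: taken
after sub $t1, $t1, 9: $t1=0-9=-9
after add $t1, $t1, $t5: $t1=(-9)+1=-8
after lw $t1, 0($t4): $t1=M[108]=11
after add $t6, $t6, $t1: $t6=12+11=23
after add $t4, $t4, 4: $t4=108+4=112
after sub $t5, $t5, 1: $t5=1-1=0
cmp $t5, 0  (cmp 0,0)
bgt top: not taken
after sub $t6, $t1, $t1: $t6=11-11=0
sw $t1, (100) → M[100]=11
halt.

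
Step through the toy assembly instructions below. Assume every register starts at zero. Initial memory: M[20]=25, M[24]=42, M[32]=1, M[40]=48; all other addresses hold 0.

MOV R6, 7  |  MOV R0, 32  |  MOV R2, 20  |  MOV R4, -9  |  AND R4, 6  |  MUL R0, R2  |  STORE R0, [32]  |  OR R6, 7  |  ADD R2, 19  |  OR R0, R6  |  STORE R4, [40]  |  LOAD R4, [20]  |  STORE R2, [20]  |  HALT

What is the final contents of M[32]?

MOV R6, 7 → R6=7
MOV R0, 32 → R0=32
MOV R2, 20 → R2=20
MOV R4, -9 → R4=-9
AND R4, 6 → R4=(-9)&6=6
MUL R0, R2 → R0=32*20=640
STORE R0, [32] → M[32]=640
OR R6, 7 → R6=7|7=7
ADD R2, 19 → R2=20+19=39
OR R0, R6 → R0=640|7=647
STORE R4, [40] → M[40]=6
LOAD R4, [20] → R4=M[20]=25
STORE R2, [20] → M[20]=39
halt.

640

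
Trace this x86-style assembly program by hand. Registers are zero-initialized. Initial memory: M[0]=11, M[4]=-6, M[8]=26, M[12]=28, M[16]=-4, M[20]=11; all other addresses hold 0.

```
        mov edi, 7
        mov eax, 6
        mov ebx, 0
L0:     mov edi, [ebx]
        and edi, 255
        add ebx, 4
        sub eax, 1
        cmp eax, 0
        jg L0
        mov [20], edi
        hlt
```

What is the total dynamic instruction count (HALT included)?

edi=7
eax=6
ebx=0
edi=M[0]=11
edi=11&255=11
ebx=0+4=4
eax=6-1=5
cmp eax, 0  (cmp 5,0)
jg L0: taken
edi=M[4]=-6
edi=(-6)&255=250
ebx=4+4=8
eax=5-1=4
cmp eax, 0  (cmp 4,0)
jg L0: taken
edi=M[8]=26
edi=26&255=26
ebx=8+4=12
eax=4-1=3
cmp eax, 0  (cmp 3,0)
jg L0: taken
edi=M[12]=28
edi=28&255=28
ebx=12+4=16
eax=3-1=2
cmp eax, 0  (cmp 2,0)
jg L0: taken
edi=M[16]=-4
edi=(-4)&255=252
ebx=16+4=20
eax=2-1=1
cmp eax, 0  (cmp 1,0)
jg L0: taken
edi=M[20]=11
edi=11&255=11
ebx=20+4=24
eax=1-1=0
cmp eax, 0  (cmp 0,0)
jg L0: not taken
mov [20], edi → M[20]=11
halt.
Total executed instructions: 41.

41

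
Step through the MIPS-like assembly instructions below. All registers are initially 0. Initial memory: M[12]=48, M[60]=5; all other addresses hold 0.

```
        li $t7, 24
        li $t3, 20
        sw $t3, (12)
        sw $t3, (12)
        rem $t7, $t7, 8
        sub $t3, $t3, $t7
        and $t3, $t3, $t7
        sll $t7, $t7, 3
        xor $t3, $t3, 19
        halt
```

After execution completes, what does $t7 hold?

$t7=24
$t3=20
sw $t3, (12) → M[12]=20
sw $t3, (12) → M[12]=20
$t7=24%8=0
$t3=20-0=20
$t3=20&0=0
$t7=0<<3=0
$t3=0^19=19
halt.

0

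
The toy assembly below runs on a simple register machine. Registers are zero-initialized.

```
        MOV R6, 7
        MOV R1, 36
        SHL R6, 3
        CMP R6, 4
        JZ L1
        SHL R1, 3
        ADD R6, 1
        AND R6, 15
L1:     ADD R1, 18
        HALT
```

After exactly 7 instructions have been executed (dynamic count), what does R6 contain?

57

after MOV R6, 7: R6=7
after MOV R1, 36: R1=36
after SHL R6, 3: R6=7<<3=56
CMP R6, 4  (cmp 56,4)
JZ L1: not taken
after SHL R1, 3: R1=36<<3=288
after ADD R6, 1: R6=56+1=57
After step 7: R6 = 57.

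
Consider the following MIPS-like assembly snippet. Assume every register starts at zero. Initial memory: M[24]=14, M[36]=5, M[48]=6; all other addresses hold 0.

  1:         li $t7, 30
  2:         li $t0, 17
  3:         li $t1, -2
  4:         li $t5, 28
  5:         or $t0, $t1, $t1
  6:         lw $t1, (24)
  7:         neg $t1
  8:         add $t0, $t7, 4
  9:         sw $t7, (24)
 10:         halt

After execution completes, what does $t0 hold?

34

li $t7, 30 → $t7=30
li $t0, 17 → $t0=17
li $t1, -2 → $t1=-2
li $t5, 28 → $t5=28
or $t0, $t1, $t1 → $t0=(-2)|(-2)=-2
lw $t1, (24) → $t1=M[24]=14
neg $t1 → $t1=-(14)=-14
add $t0, $t7, 4 → $t0=30+4=34
sw $t7, (24) → M[24]=30
halt.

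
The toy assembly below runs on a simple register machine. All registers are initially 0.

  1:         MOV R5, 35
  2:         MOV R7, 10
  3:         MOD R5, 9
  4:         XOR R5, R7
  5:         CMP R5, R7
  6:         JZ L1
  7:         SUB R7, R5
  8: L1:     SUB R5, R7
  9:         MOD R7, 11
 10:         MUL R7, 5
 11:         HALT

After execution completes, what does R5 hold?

R5=35
R7=10
R5=35%9=8
R5=8^10=2
CMP R5, R7  (cmp 2,10)
JZ L1: not taken
R7=10-2=8
R5=2-8=-6
R7=8%11=8
R7=8*5=40
halt.

-6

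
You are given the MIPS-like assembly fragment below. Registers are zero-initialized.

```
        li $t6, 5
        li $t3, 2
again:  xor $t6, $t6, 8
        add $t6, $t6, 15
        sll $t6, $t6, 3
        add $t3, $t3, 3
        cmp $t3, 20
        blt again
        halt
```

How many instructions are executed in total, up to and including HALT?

39

li $t6, 5 → $t6=5
li $t3, 2 → $t3=2
xor $t6, $t6, 8 → $t6=5^8=13
add $t6, $t6, 15 → $t6=13+15=28
sll $t6, $t6, 3 → $t6=28<<3=224
add $t3, $t3, 3 → $t3=2+3=5
cmp $t3, 20  (cmp 5,20)
blt again: taken
xor $t6, $t6, 8 → $t6=224^8=232
add $t6, $t6, 15 → $t6=232+15=247
sll $t6, $t6, 3 → $t6=247<<3=1976
add $t3, $t3, 3 → $t3=5+3=8
cmp $t3, 20  (cmp 8,20)
blt again: taken
xor $t6, $t6, 8 → $t6=1976^8=1968
add $t6, $t6, 15 → $t6=1968+15=1983
sll $t6, $t6, 3 → $t6=1983<<3=15864
add $t3, $t3, 3 → $t3=8+3=11
cmp $t3, 20  (cmp 11,20)
blt again: taken
xor $t6, $t6, 8 → $t6=15864^8=15856
add $t6, $t6, 15 → $t6=15856+15=15871
sll $t6, $t6, 3 → $t6=15871<<3=126968
add $t3, $t3, 3 → $t3=11+3=14
cmp $t3, 20  (cmp 14,20)
blt again: taken
xor $t6, $t6, 8 → $t6=126968^8=126960
add $t6, $t6, 15 → $t6=126960+15=126975
sll $t6, $t6, 3 → $t6=126975<<3=1015800
add $t3, $t3, 3 → $t3=14+3=17
cmp $t3, 20  (cmp 17,20)
blt again: taken
xor $t6, $t6, 8 → $t6=1015800^8=1015792
add $t6, $t6, 15 → $t6=1015792+15=1015807
sll $t6, $t6, 3 → $t6=1015807<<3=8126456
add $t3, $t3, 3 → $t3=17+3=20
cmp $t3, 20  (cmp 20,20)
blt again: not taken
halt.
Total executed instructions: 39.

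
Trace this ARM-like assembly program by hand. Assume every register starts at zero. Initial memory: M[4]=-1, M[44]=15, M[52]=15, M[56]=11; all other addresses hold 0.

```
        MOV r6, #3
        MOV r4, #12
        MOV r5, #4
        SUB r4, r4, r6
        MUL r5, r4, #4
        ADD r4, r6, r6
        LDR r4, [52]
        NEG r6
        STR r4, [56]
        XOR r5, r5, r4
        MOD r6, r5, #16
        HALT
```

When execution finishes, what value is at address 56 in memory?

15

after MOV r6, #3: r6=3
after MOV r4, #12: r4=12
after MOV r5, #4: r5=4
after SUB r4, r4, r6: r4=12-3=9
after MUL r5, r4, #4: r5=9*4=36
after ADD r4, r6, r6: r4=3+3=6
after LDR r4, [52]: r4=M[52]=15
after NEG r6: r6=-(3)=-3
STR r4, [56] → M[56]=15
after XOR r5, r5, r4: r5=36^15=43
after MOD r6, r5, #16: r6=43%16=11
halt.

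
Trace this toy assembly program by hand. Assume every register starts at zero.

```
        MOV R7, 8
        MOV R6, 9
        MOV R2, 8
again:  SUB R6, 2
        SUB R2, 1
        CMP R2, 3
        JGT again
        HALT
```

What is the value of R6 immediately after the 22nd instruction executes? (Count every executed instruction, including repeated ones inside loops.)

R7=8
R6=9
R2=8
R6=9-2=7
R2=8-1=7
CMP R2, 3  (cmp 7,3)
JGT again: taken
R6=7-2=5
R2=7-1=6
CMP R2, 3  (cmp 6,3)
JGT again: taken
R6=5-2=3
R2=6-1=5
CMP R2, 3  (cmp 5,3)
JGT again: taken
R6=3-2=1
R2=5-1=4
CMP R2, 3  (cmp 4,3)
JGT again: taken
R6=1-2=-1
R2=4-1=3
CMP R2, 3  (cmp 3,3)
After step 22: R6 = -1.

-1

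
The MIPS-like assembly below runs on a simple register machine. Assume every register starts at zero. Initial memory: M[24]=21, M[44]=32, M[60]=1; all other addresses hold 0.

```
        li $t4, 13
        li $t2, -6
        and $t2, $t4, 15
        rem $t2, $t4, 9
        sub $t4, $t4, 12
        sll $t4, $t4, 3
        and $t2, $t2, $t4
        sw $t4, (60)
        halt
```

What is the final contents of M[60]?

8

$t4=13
$t2=-6
$t2=13&15=13
$t2=13%9=4
$t4=13-12=1
$t4=1<<3=8
$t2=4&8=0
sw $t4, (60) → M[60]=8
halt.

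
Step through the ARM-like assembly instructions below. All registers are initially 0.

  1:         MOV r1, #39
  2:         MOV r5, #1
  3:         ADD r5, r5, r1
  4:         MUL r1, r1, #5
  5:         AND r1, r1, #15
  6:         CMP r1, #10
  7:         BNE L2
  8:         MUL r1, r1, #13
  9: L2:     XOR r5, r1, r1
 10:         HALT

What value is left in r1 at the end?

3

r1=39
r5=1
r5=1+39=40
r1=39*5=195
r1=195&15=3
CMP r1, #10  (cmp 3,10)
BNE L2: taken
r5=3^3=0
halt.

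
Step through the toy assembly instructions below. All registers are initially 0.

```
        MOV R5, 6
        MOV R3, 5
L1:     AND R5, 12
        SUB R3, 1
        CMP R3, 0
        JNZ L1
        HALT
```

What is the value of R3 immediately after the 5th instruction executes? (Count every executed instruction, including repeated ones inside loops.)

4

MOV R5, 6 → R5=6
MOV R3, 5 → R3=5
AND R5, 12 → R5=6&12=4
SUB R3, 1 → R3=5-1=4
CMP R3, 0  (cmp 4,0)
After step 5: R3 = 4.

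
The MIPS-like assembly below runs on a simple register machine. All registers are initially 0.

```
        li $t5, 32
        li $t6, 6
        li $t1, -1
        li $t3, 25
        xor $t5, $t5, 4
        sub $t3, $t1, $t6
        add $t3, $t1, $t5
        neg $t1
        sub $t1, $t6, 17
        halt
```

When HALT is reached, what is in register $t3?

li $t5, 32 → $t5=32
li $t6, 6 → $t6=6
li $t1, -1 → $t1=-1
li $t3, 25 → $t3=25
xor $t5, $t5, 4 → $t5=32^4=36
sub $t3, $t1, $t6 → $t3=(-1)-6=-7
add $t3, $t1, $t5 → $t3=(-1)+36=35
neg $t1 → $t1=-(-1)=1
sub $t1, $t6, 17 → $t1=6-17=-11
halt.

35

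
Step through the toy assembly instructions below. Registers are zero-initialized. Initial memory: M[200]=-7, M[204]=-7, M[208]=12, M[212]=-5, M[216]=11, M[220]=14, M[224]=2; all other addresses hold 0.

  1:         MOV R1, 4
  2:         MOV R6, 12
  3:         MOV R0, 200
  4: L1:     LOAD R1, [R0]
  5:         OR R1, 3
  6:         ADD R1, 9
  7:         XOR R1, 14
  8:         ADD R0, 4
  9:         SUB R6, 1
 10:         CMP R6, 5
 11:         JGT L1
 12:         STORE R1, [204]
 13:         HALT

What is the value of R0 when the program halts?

228

MOV R1, 4 → R1=4
MOV R6, 12 → R6=12
MOV R0, 200 → R0=200
LOAD R1, [R0] → R1=M[200]=-7
OR R1, 3 → R1=(-7)|3=-5
ADD R1, 9 → R1=(-5)+9=4
XOR R1, 14 → R1=4^14=10
ADD R0, 4 → R0=200+4=204
SUB R6, 1 → R6=12-1=11
CMP R6, 5  (cmp 11,5)
JGT L1: taken
LOAD R1, [R0] → R1=M[204]=-7
OR R1, 3 → R1=(-7)|3=-5
ADD R1, 9 → R1=(-5)+9=4
XOR R1, 14 → R1=4^14=10
ADD R0, 4 → R0=204+4=208
SUB R6, 1 → R6=11-1=10
CMP R6, 5  (cmp 10,5)
JGT L1: taken
LOAD R1, [R0] → R1=M[208]=12
OR R1, 3 → R1=12|3=15
ADD R1, 9 → R1=15+9=24
XOR R1, 14 → R1=24^14=22
ADD R0, 4 → R0=208+4=212
SUB R6, 1 → R6=10-1=9
CMP R6, 5  (cmp 9,5)
JGT L1: taken
LOAD R1, [R0] → R1=M[212]=-5
OR R1, 3 → R1=(-5)|3=-5
ADD R1, 9 → R1=(-5)+9=4
XOR R1, 14 → R1=4^14=10
ADD R0, 4 → R0=212+4=216
SUB R6, 1 → R6=9-1=8
CMP R6, 5  (cmp 8,5)
JGT L1: taken
LOAD R1, [R0] → R1=M[216]=11
OR R1, 3 → R1=11|3=11
ADD R1, 9 → R1=11+9=20
XOR R1, 14 → R1=20^14=26
ADD R0, 4 → R0=216+4=220
SUB R6, 1 → R6=8-1=7
CMP R6, 5  (cmp 7,5)
JGT L1: taken
LOAD R1, [R0] → R1=M[220]=14
OR R1, 3 → R1=14|3=15
ADD R1, 9 → R1=15+9=24
XOR R1, 14 → R1=24^14=22
ADD R0, 4 → R0=220+4=224
SUB R6, 1 → R6=7-1=6
CMP R6, 5  (cmp 6,5)
JGT L1: taken
LOAD R1, [R0] → R1=M[224]=2
OR R1, 3 → R1=2|3=3
ADD R1, 9 → R1=3+9=12
XOR R1, 14 → R1=12^14=2
ADD R0, 4 → R0=224+4=228
SUB R6, 1 → R6=6-1=5
CMP R6, 5  (cmp 5,5)
JGT L1: not taken
STORE R1, [204] → M[204]=2
halt.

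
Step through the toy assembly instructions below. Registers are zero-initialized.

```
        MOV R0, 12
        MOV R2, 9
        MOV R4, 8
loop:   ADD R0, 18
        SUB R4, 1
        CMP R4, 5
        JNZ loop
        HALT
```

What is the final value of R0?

66

R0=12
R2=9
R4=8
R0=12+18=30
R4=8-1=7
CMP R4, 5  (cmp 7,5)
JNZ loop: taken
R0=30+18=48
R4=7-1=6
CMP R4, 5  (cmp 6,5)
JNZ loop: taken
R0=48+18=66
R4=6-1=5
CMP R4, 5  (cmp 5,5)
JNZ loop: not taken
halt.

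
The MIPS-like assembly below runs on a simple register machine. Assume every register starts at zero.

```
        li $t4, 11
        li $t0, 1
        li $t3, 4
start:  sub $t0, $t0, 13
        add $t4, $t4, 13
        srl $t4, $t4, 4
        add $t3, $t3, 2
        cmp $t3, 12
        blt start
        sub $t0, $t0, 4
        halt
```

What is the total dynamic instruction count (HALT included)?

li $t4, 11 → $t4=11
li $t0, 1 → $t0=1
li $t3, 4 → $t3=4
sub $t0, $t0, 13 → $t0=1-13=-12
add $t4, $t4, 13 → $t4=11+13=24
srl $t4, $t4, 4 → $t4=24>>4=1
add $t3, $t3, 2 → $t3=4+2=6
cmp $t3, 12  (cmp 6,12)
blt start: taken
sub $t0, $t0, 13 → $t0=(-12)-13=-25
add $t4, $t4, 13 → $t4=1+13=14
srl $t4, $t4, 4 → $t4=14>>4=0
add $t3, $t3, 2 → $t3=6+2=8
cmp $t3, 12  (cmp 8,12)
blt start: taken
sub $t0, $t0, 13 → $t0=(-25)-13=-38
add $t4, $t4, 13 → $t4=0+13=13
srl $t4, $t4, 4 → $t4=13>>4=0
add $t3, $t3, 2 → $t3=8+2=10
cmp $t3, 12  (cmp 10,12)
blt start: taken
sub $t0, $t0, 13 → $t0=(-38)-13=-51
add $t4, $t4, 13 → $t4=0+13=13
srl $t4, $t4, 4 → $t4=13>>4=0
add $t3, $t3, 2 → $t3=10+2=12
cmp $t3, 12  (cmp 12,12)
blt start: not taken
sub $t0, $t0, 4 → $t0=(-51)-4=-55
halt.
Total executed instructions: 29.

29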